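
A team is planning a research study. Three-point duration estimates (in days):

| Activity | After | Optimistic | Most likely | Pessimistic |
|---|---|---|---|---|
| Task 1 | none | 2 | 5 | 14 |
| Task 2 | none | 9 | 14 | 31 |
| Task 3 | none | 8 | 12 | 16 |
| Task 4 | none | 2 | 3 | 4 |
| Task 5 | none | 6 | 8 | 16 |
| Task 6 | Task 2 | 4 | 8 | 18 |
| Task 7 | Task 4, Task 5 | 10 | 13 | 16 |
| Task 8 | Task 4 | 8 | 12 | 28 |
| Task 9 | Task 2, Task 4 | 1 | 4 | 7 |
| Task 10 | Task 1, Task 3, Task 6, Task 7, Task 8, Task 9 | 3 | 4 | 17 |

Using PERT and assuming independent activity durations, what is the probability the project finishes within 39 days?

te_Task 1 = (2 + 4·5 + 14)/6 = 36/6 = 6; σ²_Task 1 = ((14−2)/6)² = 4.000
te_Task 2 = (9 + 4·14 + 31)/6 = 96/6 = 16; σ²_Task 2 = ((31−9)/6)² = 13.444
te_Task 3 = (8 + 4·12 + 16)/6 = 72/6 = 12; σ²_Task 3 = ((16−8)/6)² = 1.778
te_Task 4 = (2 + 4·3 + 4)/6 = 18/6 = 3; σ²_Task 4 = ((4−2)/6)² = 0.111
te_Task 5 = (6 + 4·8 + 16)/6 = 54/6 = 9; σ²_Task 5 = ((16−6)/6)² = 2.778
te_Task 6 = (4 + 4·8 + 18)/6 = 54/6 = 9; σ²_Task 6 = ((18−4)/6)² = 5.444
te_Task 7 = (10 + 4·13 + 16)/6 = 78/6 = 13; σ²_Task 7 = ((16−10)/6)² = 1.000
te_Task 8 = (8 + 4·12 + 28)/6 = 84/6 = 14; σ²_Task 8 = ((28−8)/6)² = 11.111
te_Task 9 = (1 + 4·4 + 7)/6 = 24/6 = 4; σ²_Task 9 = ((7−1)/6)² = 1.000
te_Task 10 = (3 + 4·4 + 17)/6 = 36/6 = 6; σ²_Task 10 = ((17−3)/6)² = 5.444

Forward pass:
ES_Task 1 = 0; EF_Task 1 = 6
ES_Task 2 = 0; EF_Task 2 = 16
ES_Task 3 = 0; EF_Task 3 = 12
ES_Task 4 = 0; EF_Task 4 = 3
ES_Task 5 = 0; EF_Task 5 = 9
ES_Task 6 = 16; EF_Task 6 = 16+9 = 25
ES_Task 7 = max(EF_Task 4=3, EF_Task 5=9) = 9; EF_Task 7 = 9+13 = 22
ES_Task 8 = 3; EF_Task 8 = 3+14 = 17
ES_Task 9 = max(EF_Task 2=16, EF_Task 4=3) = 16; EF_Task 9 = 16+4 = 20
ES_Task 10 = max(EF_Task 1=6, EF_Task 3=12, EF_Task 6=25, EF_Task 7=22, EF_Task 8=17, EF_Task 9=20) = 25; EF_Task 10 = 25+6 = 31
Expected project duration μ = 31 days. Critical path: Task 2 → Task 6 → Task 10.

Variance along critical path = 13.444 + 5.444 + 5.444 = 24.333; σ = √24.333 = 4.933 days.
Z = (39 − 31) / 4.933 = 1.622
P(T ≤ 39) = Φ(1.622) ≈ 0.948

0.948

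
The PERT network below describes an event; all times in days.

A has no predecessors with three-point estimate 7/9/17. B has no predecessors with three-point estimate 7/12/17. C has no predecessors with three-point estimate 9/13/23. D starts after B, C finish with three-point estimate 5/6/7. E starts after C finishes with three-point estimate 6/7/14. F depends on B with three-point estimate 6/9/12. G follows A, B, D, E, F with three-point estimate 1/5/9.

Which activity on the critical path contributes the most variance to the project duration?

te_A = (7 + 4·9 + 17)/6 = 60/6 = 10; σ²_A = ((17−7)/6)² = 2.778
te_B = (7 + 4·12 + 17)/6 = 72/6 = 12; σ²_B = ((17−7)/6)² = 2.778
te_C = (9 + 4·13 + 23)/6 = 84/6 = 14; σ²_C = ((23−9)/6)² = 5.444
te_D = (5 + 4·6 + 7)/6 = 36/6 = 6; σ²_D = ((7−5)/6)² = 0.111
te_E = (6 + 4·7 + 14)/6 = 48/6 = 8; σ²_E = ((14−6)/6)² = 1.778
te_F = (6 + 4·9 + 12)/6 = 54/6 = 9; σ²_F = ((12−6)/6)² = 1.000
te_G = (1 + 4·5 + 9)/6 = 30/6 = 5; σ²_G = ((9−1)/6)² = 1.778

Forward pass:
ES_A = 0; EF_A = 10
ES_B = 0; EF_B = 12
ES_C = 0; EF_C = 14
ES_D = max(EF_B=12, EF_C=14) = 14; EF_D = 14+6 = 20
ES_E = 14; EF_E = 14+8 = 22
ES_F = 12; EF_F = 12+9 = 21
ES_G = max(EF_A=10, EF_B=12, EF_D=20, EF_E=22, EF_F=21) = 22; EF_G = 22+5 = 27
Expected project duration μ = 27 days. Critical path: C → E → G.

Variances on critical path: σ²_C=5.444, σ²_E=1.778, σ²_G=1.778.
Largest is σ²_C = 5.444.

C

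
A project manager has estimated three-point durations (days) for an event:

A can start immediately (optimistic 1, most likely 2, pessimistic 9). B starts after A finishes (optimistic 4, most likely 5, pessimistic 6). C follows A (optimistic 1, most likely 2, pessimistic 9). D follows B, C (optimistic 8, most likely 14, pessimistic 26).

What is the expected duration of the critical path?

te_A = (1 + 4·2 + 9)/6 = 18/6 = 3
te_B = (4 + 4·5 + 6)/6 = 30/6 = 5
te_C = (1 + 4·2 + 9)/6 = 18/6 = 3
te_D = (8 + 4·14 + 26)/6 = 90/6 = 15

Forward pass:
ES_A = 0; EF_A = 3
ES_B = 3; EF_B = 3+5 = 8
ES_C = 3; EF_C = 3+3 = 6
ES_D = max(EF_B=8, EF_C=6) = 8; EF_D = 8+15 = 23
Expected project duration μ = 23 days. Critical path: A → B → D.

23 days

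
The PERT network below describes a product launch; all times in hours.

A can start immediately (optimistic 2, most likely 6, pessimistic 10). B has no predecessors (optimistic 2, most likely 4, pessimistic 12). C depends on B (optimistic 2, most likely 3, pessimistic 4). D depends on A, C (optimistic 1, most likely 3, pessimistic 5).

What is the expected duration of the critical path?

11 hours

te_A = (2 + 4·6 + 10)/6 = 36/6 = 6
te_B = (2 + 4·4 + 12)/6 = 30/6 = 5
te_C = (2 + 4·3 + 4)/6 = 18/6 = 3
te_D = (1 + 4·3 + 5)/6 = 18/6 = 3

Forward pass:
ES_A = 0; EF_A = 6
ES_B = 0; EF_B = 5
ES_C = 5; EF_C = 5+3 = 8
ES_D = max(EF_A=6, EF_C=8) = 8; EF_D = 8+3 = 11
Expected project duration μ = 11 hours. Critical path: B → C → D.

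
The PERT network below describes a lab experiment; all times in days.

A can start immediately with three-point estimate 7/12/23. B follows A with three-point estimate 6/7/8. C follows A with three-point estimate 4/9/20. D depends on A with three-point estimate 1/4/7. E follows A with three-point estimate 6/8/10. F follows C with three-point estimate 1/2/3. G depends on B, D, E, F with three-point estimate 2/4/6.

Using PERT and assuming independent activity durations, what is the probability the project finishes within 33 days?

0.851

te_A = (7 + 4·12 + 23)/6 = 78/6 = 13; σ²_A = ((23−7)/6)² = 7.111
te_B = (6 + 4·7 + 8)/6 = 42/6 = 7; σ²_B = ((8−6)/6)² = 0.111
te_C = (4 + 4·9 + 20)/6 = 60/6 = 10; σ²_C = ((20−4)/6)² = 7.111
te_D = (1 + 4·4 + 7)/6 = 24/6 = 4; σ²_D = ((7−1)/6)² = 1.000
te_E = (6 + 4·8 + 10)/6 = 48/6 = 8; σ²_E = ((10−6)/6)² = 0.444
te_F = (1 + 4·2 + 3)/6 = 12/6 = 2; σ²_F = ((3−1)/6)² = 0.111
te_G = (2 + 4·4 + 6)/6 = 24/6 = 4; σ²_G = ((6−2)/6)² = 0.444

Forward pass:
ES_A = 0; EF_A = 13
ES_B = 13; EF_B = 13+7 = 20
ES_C = 13; EF_C = 13+10 = 23
ES_D = 13; EF_D = 13+4 = 17
ES_E = 13; EF_E = 13+8 = 21
ES_F = 23; EF_F = 23+2 = 25
ES_G = max(EF_B=20, EF_D=17, EF_E=21, EF_F=25) = 25; EF_G = 25+4 = 29
Expected project duration μ = 29 days. Critical path: A → C → F → G.

Variance along critical path = 7.111 + 7.111 + 0.111 + 0.444 = 14.778; σ = √14.778 = 3.844 days.
Z = (33 − 29) / 3.844 = 1.041
P(T ≤ 33) = Φ(1.041) ≈ 0.851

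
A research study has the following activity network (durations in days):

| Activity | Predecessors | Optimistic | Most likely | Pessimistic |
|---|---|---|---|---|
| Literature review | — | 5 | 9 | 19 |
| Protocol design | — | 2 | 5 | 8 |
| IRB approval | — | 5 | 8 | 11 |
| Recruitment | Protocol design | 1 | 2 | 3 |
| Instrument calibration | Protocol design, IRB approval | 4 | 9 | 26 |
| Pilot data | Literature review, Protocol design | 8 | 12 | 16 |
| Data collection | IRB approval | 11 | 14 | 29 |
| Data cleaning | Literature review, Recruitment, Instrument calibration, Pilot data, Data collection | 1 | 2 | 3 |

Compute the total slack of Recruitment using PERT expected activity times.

te_Literature review = (5 + 4·9 + 19)/6 = 60/6 = 10
te_Protocol design = (2 + 4·5 + 8)/6 = 30/6 = 5
te_IRB approval = (5 + 4·8 + 11)/6 = 48/6 = 8
te_Recruitment = (1 + 4·2 + 3)/6 = 12/6 = 2
te_Instrument calibration = (4 + 4·9 + 26)/6 = 66/6 = 11
te_Pilot data = (8 + 4·12 + 16)/6 = 72/6 = 12
te_Data collection = (11 + 4·14 + 29)/6 = 96/6 = 16
te_Data cleaning = (1 + 4·2 + 3)/6 = 12/6 = 2

Forward pass:
ES_Literature review = 0; EF_Literature review = 10
ES_Protocol design = 0; EF_Protocol design = 5
ES_IRB approval = 0; EF_IRB approval = 8
ES_Recruitment = 5; EF_Recruitment = 5+2 = 7
ES_Instrument calibration = max(EF_Protocol design=5, EF_IRB approval=8) = 8; EF_Instrument calibration = 8+11 = 19
ES_Pilot data = max(EF_Literature review=10, EF_Protocol design=5) = 10; EF_Pilot data = 10+12 = 22
ES_Data collection = 8; EF_Data collection = 8+16 = 24
ES_Data cleaning = max(EF_Literature review=10, EF_Recruitment=7, EF_Instrument calibration=19, EF_Pilot data=22, EF_Data collection=24) = 24; EF_Data cleaning = 24+2 = 26
Expected project duration μ = 26 days. Critical path: IRB approval → Data collection → Data cleaning.

Backward pass:
LF_Data cleaning = 26; LS_Data cleaning = 26−2 = 24
LF_Data collection = LS_Data cleaning = 24; LS_Data collection = 24−16 = 8
LF_Pilot data = LS_Data cleaning = 24; LS_Pilot data = 24−12 = 12
LF_Instrument calibration = LS_Data cleaning = 24; LS_Instrument calibration = 24−11 = 13
LF_Recruitment = LS_Data cleaning = 24; LS_Recruitment = 24−2 = 22
LF_IRB approval = min(LS_Instrument calibration=13, LS_Data collection=8) = 8; LS_IRB approval = 8−8 = 0
LF_Protocol design = min(LS_Recruitment=22, LS_Instrument calibration=13, LS_Pilot data=12) = 12; LS_Protocol design = 12−5 = 7
LF_Literature review = min(LS_Pilot data=12, LS_Data cleaning=24) = 12; LS_Literature review = 12−10 = 2
Slack_Recruitment = LS_Recruitment − ES_Recruitment = 22 − 5 = 17

17 days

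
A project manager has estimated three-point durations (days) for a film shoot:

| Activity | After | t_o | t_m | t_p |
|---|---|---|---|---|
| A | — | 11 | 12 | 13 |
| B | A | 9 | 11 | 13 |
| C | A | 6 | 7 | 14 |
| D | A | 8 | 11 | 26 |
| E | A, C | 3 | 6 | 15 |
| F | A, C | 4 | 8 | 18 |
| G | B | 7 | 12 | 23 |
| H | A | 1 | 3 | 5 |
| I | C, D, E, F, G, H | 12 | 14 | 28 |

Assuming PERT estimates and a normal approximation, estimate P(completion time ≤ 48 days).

te_A = (11 + 4·12 + 13)/6 = 72/6 = 12; σ²_A = ((13−11)/6)² = 0.111
te_B = (9 + 4·11 + 13)/6 = 66/6 = 11; σ²_B = ((13−9)/6)² = 0.444
te_C = (6 + 4·7 + 14)/6 = 48/6 = 8; σ²_C = ((14−6)/6)² = 1.778
te_D = (8 + 4·11 + 26)/6 = 78/6 = 13; σ²_D = ((26−8)/6)² = 9.000
te_E = (3 + 4·6 + 15)/6 = 42/6 = 7; σ²_E = ((15−3)/6)² = 4.000
te_F = (4 + 4·8 + 18)/6 = 54/6 = 9; σ²_F = ((18−4)/6)² = 5.444
te_G = (7 + 4·12 + 23)/6 = 78/6 = 13; σ²_G = ((23−7)/6)² = 7.111
te_H = (1 + 4·3 + 5)/6 = 18/6 = 3; σ²_H = ((5−1)/6)² = 0.444
te_I = (12 + 4·14 + 28)/6 = 96/6 = 16; σ²_I = ((28−12)/6)² = 7.111

Forward pass:
ES_A = 0; EF_A = 12
ES_B = 12; EF_B = 12+11 = 23
ES_C = 12; EF_C = 12+8 = 20
ES_D = 12; EF_D = 12+13 = 25
ES_E = max(EF_A=12, EF_C=20) = 20; EF_E = 20+7 = 27
ES_F = max(EF_A=12, EF_C=20) = 20; EF_F = 20+9 = 29
ES_G = 23; EF_G = 23+13 = 36
ES_H = 12; EF_H = 12+3 = 15
ES_I = max(EF_C=20, EF_D=25, EF_E=27, EF_F=29, EF_G=36, EF_H=15) = 36; EF_I = 36+16 = 52
Expected project duration μ = 52 days. Critical path: A → B → G → I.

Variance along critical path = 0.111 + 0.444 + 7.111 + 7.111 = 14.778; σ = √14.778 = 3.844 days.
Z = (48 − 52) / 3.844 = -1.041
P(T ≤ 48) = Φ(-1.041) ≈ 0.149

0.149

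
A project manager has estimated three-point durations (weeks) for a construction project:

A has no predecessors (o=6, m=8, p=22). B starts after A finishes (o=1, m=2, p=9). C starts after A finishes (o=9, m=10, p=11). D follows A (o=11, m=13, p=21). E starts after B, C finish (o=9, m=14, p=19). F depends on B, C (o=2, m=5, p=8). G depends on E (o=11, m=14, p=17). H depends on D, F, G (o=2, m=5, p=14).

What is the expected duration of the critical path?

54 weeks

te_A = (6 + 4·8 + 22)/6 = 60/6 = 10
te_B = (1 + 4·2 + 9)/6 = 18/6 = 3
te_C = (9 + 4·10 + 11)/6 = 60/6 = 10
te_D = (11 + 4·13 + 21)/6 = 84/6 = 14
te_E = (9 + 4·14 + 19)/6 = 84/6 = 14
te_F = (2 + 4·5 + 8)/6 = 30/6 = 5
te_G = (11 + 4·14 + 17)/6 = 84/6 = 14
te_H = (2 + 4·5 + 14)/6 = 36/6 = 6

Forward pass:
ES_A = 0; EF_A = 10
ES_B = 10; EF_B = 10+3 = 13
ES_C = 10; EF_C = 10+10 = 20
ES_D = 10; EF_D = 10+14 = 24
ES_E = max(EF_B=13, EF_C=20) = 20; EF_E = 20+14 = 34
ES_F = max(EF_B=13, EF_C=20) = 20; EF_F = 20+5 = 25
ES_G = 34; EF_G = 34+14 = 48
ES_H = max(EF_D=24, EF_F=25, EF_G=48) = 48; EF_H = 48+6 = 54
Expected project duration μ = 54 weeks. Critical path: A → C → E → G → H.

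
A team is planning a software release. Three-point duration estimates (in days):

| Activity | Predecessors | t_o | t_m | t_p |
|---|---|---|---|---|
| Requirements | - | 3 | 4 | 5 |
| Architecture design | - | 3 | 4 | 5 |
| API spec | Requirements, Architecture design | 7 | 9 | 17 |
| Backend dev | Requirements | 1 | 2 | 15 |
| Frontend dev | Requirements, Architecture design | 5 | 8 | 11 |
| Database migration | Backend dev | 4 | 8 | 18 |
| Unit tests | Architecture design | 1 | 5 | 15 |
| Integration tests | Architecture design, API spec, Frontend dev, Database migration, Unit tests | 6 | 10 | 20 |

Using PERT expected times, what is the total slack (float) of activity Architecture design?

3 days

te_Requirements = (3 + 4·4 + 5)/6 = 24/6 = 4
te_Architecture design = (3 + 4·4 + 5)/6 = 24/6 = 4
te_API spec = (7 + 4·9 + 17)/6 = 60/6 = 10
te_Backend dev = (1 + 4·2 + 15)/6 = 24/6 = 4
te_Frontend dev = (5 + 4·8 + 11)/6 = 48/6 = 8
te_Database migration = (4 + 4·8 + 18)/6 = 54/6 = 9
te_Unit tests = (1 + 4·5 + 15)/6 = 36/6 = 6
te_Integration tests = (6 + 4·10 + 20)/6 = 66/6 = 11

Forward pass:
ES_Requirements = 0; EF_Requirements = 4
ES_Architecture design = 0; EF_Architecture design = 4
ES_API spec = max(EF_Requirements=4, EF_Architecture design=4) = 4; EF_API spec = 4+10 = 14
ES_Backend dev = 4; EF_Backend dev = 4+4 = 8
ES_Frontend dev = max(EF_Requirements=4, EF_Architecture design=4) = 4; EF_Frontend dev = 4+8 = 12
ES_Database migration = 8; EF_Database migration = 8+9 = 17
ES_Unit tests = 4; EF_Unit tests = 4+6 = 10
ES_Integration tests = max(EF_Architecture design=4, EF_API spec=14, EF_Frontend dev=12, EF_Database migration=17, EF_Unit tests=10) = 17; EF_Integration tests = 17+11 = 28
Expected project duration μ = 28 days. Critical path: Requirements → Backend dev → Database migration → Integration tests.

Backward pass:
LF_Integration tests = 28; LS_Integration tests = 28−11 = 17
LF_Unit tests = LS_Integration tests = 17; LS_Unit tests = 17−6 = 11
LF_Database migration = LS_Integration tests = 17; LS_Database migration = 17−9 = 8
LF_Frontend dev = LS_Integration tests = 17; LS_Frontend dev = 17−8 = 9
LF_Backend dev = LS_Database migration = 8; LS_Backend dev = 8−4 = 4
LF_API spec = LS_Integration tests = 17; LS_API spec = 17−10 = 7
LF_Architecture design = min(LS_API spec=7, LS_Frontend dev=9, LS_Unit tests=11, LS_Integration tests=17) = 7; LS_Architecture design = 7−4 = 3
LF_Requirements = min(LS_API spec=7, LS_Backend dev=4, LS_Frontend dev=9) = 4; LS_Requirements = 4−4 = 0
Slack_Architecture design = LS_Architecture design − ES_Architecture design = 3 − 0 = 3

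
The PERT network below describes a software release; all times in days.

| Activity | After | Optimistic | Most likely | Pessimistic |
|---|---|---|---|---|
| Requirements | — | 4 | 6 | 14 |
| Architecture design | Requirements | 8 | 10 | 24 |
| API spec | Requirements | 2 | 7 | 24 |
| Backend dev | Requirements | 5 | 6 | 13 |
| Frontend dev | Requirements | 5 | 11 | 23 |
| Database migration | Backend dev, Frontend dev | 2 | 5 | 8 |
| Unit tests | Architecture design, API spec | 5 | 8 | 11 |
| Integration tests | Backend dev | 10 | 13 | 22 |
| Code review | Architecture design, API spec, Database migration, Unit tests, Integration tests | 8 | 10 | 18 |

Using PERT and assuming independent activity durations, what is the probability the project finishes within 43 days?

te_Requirements = (4 + 4·6 + 14)/6 = 42/6 = 7; σ²_Requirements = ((14−4)/6)² = 2.778
te_Architecture design = (8 + 4·10 + 24)/6 = 72/6 = 12; σ²_Architecture design = ((24−8)/6)² = 7.111
te_API spec = (2 + 4·7 + 24)/6 = 54/6 = 9; σ²_API spec = ((24−2)/6)² = 13.444
te_Backend dev = (5 + 4·6 + 13)/6 = 42/6 = 7; σ²_Backend dev = ((13−5)/6)² = 1.778
te_Frontend dev = (5 + 4·11 + 23)/6 = 72/6 = 12; σ²_Frontend dev = ((23−5)/6)² = 9.000
te_Database migration = (2 + 4·5 + 8)/6 = 30/6 = 5; σ²_Database migration = ((8−2)/6)² = 1.000
te_Unit tests = (5 + 4·8 + 11)/6 = 48/6 = 8; σ²_Unit tests = ((11−5)/6)² = 1.000
te_Integration tests = (10 + 4·13 + 22)/6 = 84/6 = 14; σ²_Integration tests = ((22−10)/6)² = 4.000
te_Code review = (8 + 4·10 + 18)/6 = 66/6 = 11; σ²_Code review = ((18−8)/6)² = 2.778

Forward pass:
ES_Requirements = 0; EF_Requirements = 7
ES_Architecture design = 7; EF_Architecture design = 7+12 = 19
ES_API spec = 7; EF_API spec = 7+9 = 16
ES_Backend dev = 7; EF_Backend dev = 7+7 = 14
ES_Frontend dev = 7; EF_Frontend dev = 7+12 = 19
ES_Database migration = max(EF_Backend dev=14, EF_Frontend dev=19) = 19; EF_Database migration = 19+5 = 24
ES_Unit tests = max(EF_Architecture design=19, EF_API spec=16) = 19; EF_Unit tests = 19+8 = 27
ES_Integration tests = 14; EF_Integration tests = 14+14 = 28
ES_Code review = max(EF_Architecture design=19, EF_API spec=16, EF_Database migration=24, EF_Unit tests=27, EF_Integration tests=28) = 28; EF_Code review = 28+11 = 39
Expected project duration μ = 39 days. Critical path: Requirements → Backend dev → Integration tests → Code review.

Variance along critical path = 2.778 + 1.778 + 4.000 + 2.778 = 11.333; σ = √11.333 = 3.367 days.
Z = (43 − 39) / 3.367 = 1.188
P(T ≤ 43) = Φ(1.188) ≈ 0.883

0.883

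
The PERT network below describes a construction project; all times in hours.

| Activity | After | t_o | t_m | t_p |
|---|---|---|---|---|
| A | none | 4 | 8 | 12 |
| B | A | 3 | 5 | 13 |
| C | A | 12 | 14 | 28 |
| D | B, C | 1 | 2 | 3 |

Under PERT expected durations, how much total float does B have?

te_A = (4 + 4·8 + 12)/6 = 48/6 = 8
te_B = (3 + 4·5 + 13)/6 = 36/6 = 6
te_C = (12 + 4·14 + 28)/6 = 96/6 = 16
te_D = (1 + 4·2 + 3)/6 = 12/6 = 2

Forward pass:
ES_A = 0; EF_A = 8
ES_B = 8; EF_B = 8+6 = 14
ES_C = 8; EF_C = 8+16 = 24
ES_D = max(EF_B=14, EF_C=24) = 24; EF_D = 24+2 = 26
Expected project duration μ = 26 hours. Critical path: A → C → D.

Backward pass:
LF_D = 26; LS_D = 26−2 = 24
LF_C = LS_D = 24; LS_C = 24−16 = 8
LF_B = LS_D = 24; LS_B = 24−6 = 18
LF_A = min(LS_B=18, LS_C=8) = 8; LS_A = 8−8 = 0
Slack_B = LS_B − ES_B = 18 − 8 = 10

10 hours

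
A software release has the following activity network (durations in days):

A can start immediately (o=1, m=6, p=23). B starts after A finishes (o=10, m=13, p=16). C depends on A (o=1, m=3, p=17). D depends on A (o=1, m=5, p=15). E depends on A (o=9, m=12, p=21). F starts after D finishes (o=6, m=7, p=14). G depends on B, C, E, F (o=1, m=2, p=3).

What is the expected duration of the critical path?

24 days

te_A = (1 + 4·6 + 23)/6 = 48/6 = 8
te_B = (10 + 4·13 + 16)/6 = 78/6 = 13
te_C = (1 + 4·3 + 17)/6 = 30/6 = 5
te_D = (1 + 4·5 + 15)/6 = 36/6 = 6
te_E = (9 + 4·12 + 21)/6 = 78/6 = 13
te_F = (6 + 4·7 + 14)/6 = 48/6 = 8
te_G = (1 + 4·2 + 3)/6 = 12/6 = 2

Forward pass:
ES_A = 0; EF_A = 8
ES_B = 8; EF_B = 8+13 = 21
ES_C = 8; EF_C = 8+5 = 13
ES_D = 8; EF_D = 8+6 = 14
ES_E = 8; EF_E = 8+13 = 21
ES_F = 14; EF_F = 14+8 = 22
ES_G = max(EF_B=21, EF_C=13, EF_E=21, EF_F=22) = 22; EF_G = 22+2 = 24
Expected project duration μ = 24 days. Critical path: A → D → F → G.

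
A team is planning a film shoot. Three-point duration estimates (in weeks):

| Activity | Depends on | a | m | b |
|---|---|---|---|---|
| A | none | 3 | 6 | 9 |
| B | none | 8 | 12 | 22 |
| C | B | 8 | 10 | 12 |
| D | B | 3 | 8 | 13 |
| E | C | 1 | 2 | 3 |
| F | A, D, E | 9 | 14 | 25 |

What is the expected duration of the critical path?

40 weeks

te_A = (3 + 4·6 + 9)/6 = 36/6 = 6
te_B = (8 + 4·12 + 22)/6 = 78/6 = 13
te_C = (8 + 4·10 + 12)/6 = 60/6 = 10
te_D = (3 + 4·8 + 13)/6 = 48/6 = 8
te_E = (1 + 4·2 + 3)/6 = 12/6 = 2
te_F = (9 + 4·14 + 25)/6 = 90/6 = 15

Forward pass:
ES_A = 0; EF_A = 6
ES_B = 0; EF_B = 13
ES_C = 13; EF_C = 13+10 = 23
ES_D = 13; EF_D = 13+8 = 21
ES_E = 23; EF_E = 23+2 = 25
ES_F = max(EF_A=6, EF_D=21, EF_E=25) = 25; EF_F = 25+15 = 40
Expected project duration μ = 40 weeks. Critical path: B → C → E → F.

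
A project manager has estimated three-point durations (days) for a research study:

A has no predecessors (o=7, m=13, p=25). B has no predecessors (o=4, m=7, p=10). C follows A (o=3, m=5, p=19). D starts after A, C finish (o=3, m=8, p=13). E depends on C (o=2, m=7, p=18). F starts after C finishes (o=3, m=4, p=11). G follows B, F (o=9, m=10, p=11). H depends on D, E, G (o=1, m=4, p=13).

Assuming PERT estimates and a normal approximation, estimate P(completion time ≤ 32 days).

0.028

te_A = (7 + 4·13 + 25)/6 = 84/6 = 14; σ²_A = ((25−7)/6)² = 9.000
te_B = (4 + 4·7 + 10)/6 = 42/6 = 7; σ²_B = ((10−4)/6)² = 1.000
te_C = (3 + 4·5 + 19)/6 = 42/6 = 7; σ²_C = ((19−3)/6)² = 7.111
te_D = (3 + 4·8 + 13)/6 = 48/6 = 8; σ²_D = ((13−3)/6)² = 2.778
te_E = (2 + 4·7 + 18)/6 = 48/6 = 8; σ²_E = ((18−2)/6)² = 7.111
te_F = (3 + 4·4 + 11)/6 = 30/6 = 5; σ²_F = ((11−3)/6)² = 1.778
te_G = (9 + 4·10 + 11)/6 = 60/6 = 10; σ²_G = ((11−9)/6)² = 0.111
te_H = (1 + 4·4 + 13)/6 = 30/6 = 5; σ²_H = ((13−1)/6)² = 4.000

Forward pass:
ES_A = 0; EF_A = 14
ES_B = 0; EF_B = 7
ES_C = 14; EF_C = 14+7 = 21
ES_D = max(EF_A=14, EF_C=21) = 21; EF_D = 21+8 = 29
ES_E = 21; EF_E = 21+8 = 29
ES_F = 21; EF_F = 21+5 = 26
ES_G = max(EF_B=7, EF_F=26) = 26; EF_G = 26+10 = 36
ES_H = max(EF_D=29, EF_E=29, EF_G=36) = 36; EF_H = 36+5 = 41
Expected project duration μ = 41 days. Critical path: A → C → F → G → H.

Variance along critical path = 9.000 + 7.111 + 1.778 + 0.111 + 4.000 = 22.000; σ = √22.000 = 4.690 days.
Z = (32 − 41) / 4.690 = -1.919
P(T ≤ 32) = Φ(-1.919) ≈ 0.028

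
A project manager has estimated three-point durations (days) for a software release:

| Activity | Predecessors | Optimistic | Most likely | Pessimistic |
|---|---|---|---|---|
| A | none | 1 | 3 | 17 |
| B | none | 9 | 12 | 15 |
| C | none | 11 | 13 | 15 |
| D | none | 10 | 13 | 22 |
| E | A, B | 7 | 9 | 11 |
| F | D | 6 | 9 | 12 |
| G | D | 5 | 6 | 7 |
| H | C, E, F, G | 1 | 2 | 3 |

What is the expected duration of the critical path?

te_A = (1 + 4·3 + 17)/6 = 30/6 = 5
te_B = (9 + 4·12 + 15)/6 = 72/6 = 12
te_C = (11 + 4·13 + 15)/6 = 78/6 = 13
te_D = (10 + 4·13 + 22)/6 = 84/6 = 14
te_E = (7 + 4·9 + 11)/6 = 54/6 = 9
te_F = (6 + 4·9 + 12)/6 = 54/6 = 9
te_G = (5 + 4·6 + 7)/6 = 36/6 = 6
te_H = (1 + 4·2 + 3)/6 = 12/6 = 2

Forward pass:
ES_A = 0; EF_A = 5
ES_B = 0; EF_B = 12
ES_C = 0; EF_C = 13
ES_D = 0; EF_D = 14
ES_E = max(EF_A=5, EF_B=12) = 12; EF_E = 12+9 = 21
ES_F = 14; EF_F = 14+9 = 23
ES_G = 14; EF_G = 14+6 = 20
ES_H = max(EF_C=13, EF_E=21, EF_F=23, EF_G=20) = 23; EF_H = 23+2 = 25
Expected project duration μ = 25 days. Critical path: D → F → H.

25 days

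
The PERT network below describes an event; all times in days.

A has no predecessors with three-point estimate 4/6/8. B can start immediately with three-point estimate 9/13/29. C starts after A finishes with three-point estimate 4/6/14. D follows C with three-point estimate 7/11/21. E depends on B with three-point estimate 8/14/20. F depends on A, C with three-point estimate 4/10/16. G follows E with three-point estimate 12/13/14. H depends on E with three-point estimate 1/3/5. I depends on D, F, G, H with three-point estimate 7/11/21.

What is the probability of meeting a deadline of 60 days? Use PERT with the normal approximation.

te_A = (4 + 4·6 + 8)/6 = 36/6 = 6; σ²_A = ((8−4)/6)² = 0.444
te_B = (9 + 4·13 + 29)/6 = 90/6 = 15; σ²_B = ((29−9)/6)² = 11.111
te_C = (4 + 4·6 + 14)/6 = 42/6 = 7; σ²_C = ((14−4)/6)² = 2.778
te_D = (7 + 4·11 + 21)/6 = 72/6 = 12; σ²_D = ((21−7)/6)² = 5.444
te_E = (8 + 4·14 + 20)/6 = 84/6 = 14; σ²_E = ((20−8)/6)² = 4.000
te_F = (4 + 4·10 + 16)/6 = 60/6 = 10; σ²_F = ((16−4)/6)² = 4.000
te_G = (12 + 4·13 + 14)/6 = 78/6 = 13; σ²_G = ((14−12)/6)² = 0.111
te_H = (1 + 4·3 + 5)/6 = 18/6 = 3; σ²_H = ((5−1)/6)² = 0.444
te_I = (7 + 4·11 + 21)/6 = 72/6 = 12; σ²_I = ((21−7)/6)² = 5.444

Forward pass:
ES_A = 0; EF_A = 6
ES_B = 0; EF_B = 15
ES_C = 6; EF_C = 6+7 = 13
ES_D = 13; EF_D = 13+12 = 25
ES_E = 15; EF_E = 15+14 = 29
ES_F = max(EF_A=6, EF_C=13) = 13; EF_F = 13+10 = 23
ES_G = 29; EF_G = 29+13 = 42
ES_H = 29; EF_H = 29+3 = 32
ES_I = max(EF_D=25, EF_F=23, EF_G=42, EF_H=32) = 42; EF_I = 42+12 = 54
Expected project duration μ = 54 days. Critical path: B → E → G → I.

Variance along critical path = 11.111 + 4.000 + 0.111 + 5.444 = 20.667; σ = √20.667 = 4.546 days.
Z = (60 − 54) / 4.546 = 1.320
P(T ≤ 60) = Φ(1.320) ≈ 0.907

0.907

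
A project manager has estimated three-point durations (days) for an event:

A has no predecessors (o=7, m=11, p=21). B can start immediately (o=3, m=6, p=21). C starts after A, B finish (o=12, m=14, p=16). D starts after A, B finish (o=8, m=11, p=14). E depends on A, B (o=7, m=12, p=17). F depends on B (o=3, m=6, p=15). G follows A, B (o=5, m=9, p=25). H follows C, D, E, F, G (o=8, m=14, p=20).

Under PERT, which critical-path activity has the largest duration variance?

A

te_A = (7 + 4·11 + 21)/6 = 72/6 = 12; σ²_A = ((21−7)/6)² = 5.444
te_B = (3 + 4·6 + 21)/6 = 48/6 = 8; σ²_B = ((21−3)/6)² = 9.000
te_C = (12 + 4·14 + 16)/6 = 84/6 = 14; σ²_C = ((16−12)/6)² = 0.444
te_D = (8 + 4·11 + 14)/6 = 66/6 = 11; σ²_D = ((14−8)/6)² = 1.000
te_E = (7 + 4·12 + 17)/6 = 72/6 = 12; σ²_E = ((17−7)/6)² = 2.778
te_F = (3 + 4·6 + 15)/6 = 42/6 = 7; σ²_F = ((15−3)/6)² = 4.000
te_G = (5 + 4·9 + 25)/6 = 66/6 = 11; σ²_G = ((25−5)/6)² = 11.111
te_H = (8 + 4·14 + 20)/6 = 84/6 = 14; σ²_H = ((20−8)/6)² = 4.000

Forward pass:
ES_A = 0; EF_A = 12
ES_B = 0; EF_B = 8
ES_C = max(EF_A=12, EF_B=8) = 12; EF_C = 12+14 = 26
ES_D = max(EF_A=12, EF_B=8) = 12; EF_D = 12+11 = 23
ES_E = max(EF_A=12, EF_B=8) = 12; EF_E = 12+12 = 24
ES_F = 8; EF_F = 8+7 = 15
ES_G = max(EF_A=12, EF_B=8) = 12; EF_G = 12+11 = 23
ES_H = max(EF_C=26, EF_D=23, EF_E=24, EF_F=15, EF_G=23) = 26; EF_H = 26+14 = 40
Expected project duration μ = 40 days. Critical path: A → C → H.

Variances on critical path: σ²_A=5.444, σ²_C=0.444, σ²_H=4.000.
Largest is σ²_A = 5.444.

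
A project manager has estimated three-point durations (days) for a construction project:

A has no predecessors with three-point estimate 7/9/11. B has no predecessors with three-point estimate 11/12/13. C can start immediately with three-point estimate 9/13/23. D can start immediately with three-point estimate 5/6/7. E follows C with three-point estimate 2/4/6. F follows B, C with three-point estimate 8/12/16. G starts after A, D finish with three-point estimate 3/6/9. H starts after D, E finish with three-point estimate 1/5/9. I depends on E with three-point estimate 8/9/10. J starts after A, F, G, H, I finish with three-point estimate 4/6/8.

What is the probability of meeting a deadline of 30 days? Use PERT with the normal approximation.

te_A = (7 + 4·9 + 11)/6 = 54/6 = 9; σ²_A = ((11−7)/6)² = 0.444
te_B = (11 + 4·12 + 13)/6 = 72/6 = 12; σ²_B = ((13−11)/6)² = 0.111
te_C = (9 + 4·13 + 23)/6 = 84/6 = 14; σ²_C = ((23−9)/6)² = 5.444
te_D = (5 + 4·6 + 7)/6 = 36/6 = 6; σ²_D = ((7−5)/6)² = 0.111
te_E = (2 + 4·4 + 6)/6 = 24/6 = 4; σ²_E = ((6−2)/6)² = 0.444
te_F = (8 + 4·12 + 16)/6 = 72/6 = 12; σ²_F = ((16−8)/6)² = 1.778
te_G = (3 + 4·6 + 9)/6 = 36/6 = 6; σ²_G = ((9−3)/6)² = 1.000
te_H = (1 + 4·5 + 9)/6 = 30/6 = 5; σ²_H = ((9−1)/6)² = 1.778
te_I = (8 + 4·9 + 10)/6 = 54/6 = 9; σ²_I = ((10−8)/6)² = 0.111
te_J = (4 + 4·6 + 8)/6 = 36/6 = 6; σ²_J = ((8−4)/6)² = 0.444

Forward pass:
ES_A = 0; EF_A = 9
ES_B = 0; EF_B = 12
ES_C = 0; EF_C = 14
ES_D = 0; EF_D = 6
ES_E = 14; EF_E = 14+4 = 18
ES_F = max(EF_B=12, EF_C=14) = 14; EF_F = 14+12 = 26
ES_G = max(EF_A=9, EF_D=6) = 9; EF_G = 9+6 = 15
ES_H = max(EF_D=6, EF_E=18) = 18; EF_H = 18+5 = 23
ES_I = 18; EF_I = 18+9 = 27
ES_J = max(EF_A=9, EF_F=26, EF_G=15, EF_H=23, EF_I=27) = 27; EF_J = 27+6 = 33
Expected project duration μ = 33 days. Critical path: C → E → I → J.

Variance along critical path = 5.444 + 0.444 + 0.111 + 0.444 = 6.444; σ = √6.444 = 2.539 days.
Z = (30 − 33) / 2.539 = -1.182
P(T ≤ 30) = Φ(-1.182) ≈ 0.119

0.119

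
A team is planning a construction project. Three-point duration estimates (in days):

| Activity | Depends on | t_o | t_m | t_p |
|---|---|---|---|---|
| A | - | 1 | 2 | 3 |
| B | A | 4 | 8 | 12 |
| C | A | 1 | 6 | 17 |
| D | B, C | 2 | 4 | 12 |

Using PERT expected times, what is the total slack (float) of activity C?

1 days

te_A = (1 + 4·2 + 3)/6 = 12/6 = 2
te_B = (4 + 4·8 + 12)/6 = 48/6 = 8
te_C = (1 + 4·6 + 17)/6 = 42/6 = 7
te_D = (2 + 4·4 + 12)/6 = 30/6 = 5

Forward pass:
ES_A = 0; EF_A = 2
ES_B = 2; EF_B = 2+8 = 10
ES_C = 2; EF_C = 2+7 = 9
ES_D = max(EF_B=10, EF_C=9) = 10; EF_D = 10+5 = 15
Expected project duration μ = 15 days. Critical path: A → B → D.

Backward pass:
LF_D = 15; LS_D = 15−5 = 10
LF_C = LS_D = 10; LS_C = 10−7 = 3
LF_B = LS_D = 10; LS_B = 10−8 = 2
LF_A = min(LS_B=2, LS_C=3) = 2; LS_A = 2−2 = 0
Slack_C = LS_C − ES_C = 3 − 2 = 1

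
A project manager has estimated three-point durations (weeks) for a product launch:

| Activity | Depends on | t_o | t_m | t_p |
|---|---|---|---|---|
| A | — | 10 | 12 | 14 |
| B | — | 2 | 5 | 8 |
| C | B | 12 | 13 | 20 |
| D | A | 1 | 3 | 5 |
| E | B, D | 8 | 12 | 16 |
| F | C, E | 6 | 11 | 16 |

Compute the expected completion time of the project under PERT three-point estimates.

38 weeks

te_A = (10 + 4·12 + 14)/6 = 72/6 = 12
te_B = (2 + 4·5 + 8)/6 = 30/6 = 5
te_C = (12 + 4·13 + 20)/6 = 84/6 = 14
te_D = (1 + 4·3 + 5)/6 = 18/6 = 3
te_E = (8 + 4·12 + 16)/6 = 72/6 = 12
te_F = (6 + 4·11 + 16)/6 = 66/6 = 11

Forward pass:
ES_A = 0; EF_A = 12
ES_B = 0; EF_B = 5
ES_C = 5; EF_C = 5+14 = 19
ES_D = 12; EF_D = 12+3 = 15
ES_E = max(EF_B=5, EF_D=15) = 15; EF_E = 15+12 = 27
ES_F = max(EF_C=19, EF_E=27) = 27; EF_F = 27+11 = 38
Expected project duration μ = 38 weeks. Critical path: A → D → E → F.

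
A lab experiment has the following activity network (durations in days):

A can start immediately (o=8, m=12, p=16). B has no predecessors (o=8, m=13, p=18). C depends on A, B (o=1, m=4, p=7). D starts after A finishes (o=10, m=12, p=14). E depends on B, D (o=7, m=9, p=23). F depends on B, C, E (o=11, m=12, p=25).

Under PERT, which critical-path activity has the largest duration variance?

te_A = (8 + 4·12 + 16)/6 = 72/6 = 12; σ²_A = ((16−8)/6)² = 1.778
te_B = (8 + 4·13 + 18)/6 = 78/6 = 13; σ²_B = ((18−8)/6)² = 2.778
te_C = (1 + 4·4 + 7)/6 = 24/6 = 4; σ²_C = ((7−1)/6)² = 1.000
te_D = (10 + 4·12 + 14)/6 = 72/6 = 12; σ²_D = ((14−10)/6)² = 0.444
te_E = (7 + 4·9 + 23)/6 = 66/6 = 11; σ²_E = ((23−7)/6)² = 7.111
te_F = (11 + 4·12 + 25)/6 = 84/6 = 14; σ²_F = ((25−11)/6)² = 5.444

Forward pass:
ES_A = 0; EF_A = 12
ES_B = 0; EF_B = 13
ES_C = max(EF_A=12, EF_B=13) = 13; EF_C = 13+4 = 17
ES_D = 12; EF_D = 12+12 = 24
ES_E = max(EF_B=13, EF_D=24) = 24; EF_E = 24+11 = 35
ES_F = max(EF_B=13, EF_C=17, EF_E=35) = 35; EF_F = 35+14 = 49
Expected project duration μ = 49 days. Critical path: A → D → E → F.

Variances on critical path: σ²_A=1.778, σ²_D=0.444, σ²_E=7.111, σ²_F=5.444.
Largest is σ²_E = 7.111.

E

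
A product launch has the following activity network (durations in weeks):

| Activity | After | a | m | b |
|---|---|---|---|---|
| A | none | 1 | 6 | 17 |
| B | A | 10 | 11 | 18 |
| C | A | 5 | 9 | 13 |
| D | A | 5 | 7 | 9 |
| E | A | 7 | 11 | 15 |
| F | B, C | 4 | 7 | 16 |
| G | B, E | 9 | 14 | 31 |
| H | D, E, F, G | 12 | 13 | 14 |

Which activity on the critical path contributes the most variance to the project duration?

te_A = (1 + 4·6 + 17)/6 = 42/6 = 7; σ²_A = ((17−1)/6)² = 7.111
te_B = (10 + 4·11 + 18)/6 = 72/6 = 12; σ²_B = ((18−10)/6)² = 1.778
te_C = (5 + 4·9 + 13)/6 = 54/6 = 9; σ²_C = ((13−5)/6)² = 1.778
te_D = (5 + 4·7 + 9)/6 = 42/6 = 7; σ²_D = ((9−5)/6)² = 0.444
te_E = (7 + 4·11 + 15)/6 = 66/6 = 11; σ²_E = ((15−7)/6)² = 1.778
te_F = (4 + 4·7 + 16)/6 = 48/6 = 8; σ²_F = ((16−4)/6)² = 4.000
te_G = (9 + 4·14 + 31)/6 = 96/6 = 16; σ²_G = ((31−9)/6)² = 13.444
te_H = (12 + 4·13 + 14)/6 = 78/6 = 13; σ²_H = ((14−12)/6)² = 0.111

Forward pass:
ES_A = 0; EF_A = 7
ES_B = 7; EF_B = 7+12 = 19
ES_C = 7; EF_C = 7+9 = 16
ES_D = 7; EF_D = 7+7 = 14
ES_E = 7; EF_E = 7+11 = 18
ES_F = max(EF_B=19, EF_C=16) = 19; EF_F = 19+8 = 27
ES_G = max(EF_B=19, EF_E=18) = 19; EF_G = 19+16 = 35
ES_H = max(EF_D=14, EF_E=18, EF_F=27, EF_G=35) = 35; EF_H = 35+13 = 48
Expected project duration μ = 48 weeks. Critical path: A → B → G → H.

Variances on critical path: σ²_A=7.111, σ²_B=1.778, σ²_G=13.444, σ²_H=0.111.
Largest is σ²_G = 13.444.

G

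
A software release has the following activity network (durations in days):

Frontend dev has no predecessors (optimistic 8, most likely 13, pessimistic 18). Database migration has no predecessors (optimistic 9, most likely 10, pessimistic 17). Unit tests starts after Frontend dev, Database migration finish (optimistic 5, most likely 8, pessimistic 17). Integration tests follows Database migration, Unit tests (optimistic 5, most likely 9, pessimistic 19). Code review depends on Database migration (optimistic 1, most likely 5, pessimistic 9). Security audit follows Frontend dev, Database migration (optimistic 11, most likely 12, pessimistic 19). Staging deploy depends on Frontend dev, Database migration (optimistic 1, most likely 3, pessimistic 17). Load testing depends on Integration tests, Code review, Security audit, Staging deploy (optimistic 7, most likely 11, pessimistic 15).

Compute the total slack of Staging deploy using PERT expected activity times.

14 days

te_Frontend dev = (8 + 4·13 + 18)/6 = 78/6 = 13
te_Database migration = (9 + 4·10 + 17)/6 = 66/6 = 11
te_Unit tests = (5 + 4·8 + 17)/6 = 54/6 = 9
te_Integration tests = (5 + 4·9 + 19)/6 = 60/6 = 10
te_Code review = (1 + 4·5 + 9)/6 = 30/6 = 5
te_Security audit = (11 + 4·12 + 19)/6 = 78/6 = 13
te_Staging deploy = (1 + 4·3 + 17)/6 = 30/6 = 5
te_Load testing = (7 + 4·11 + 15)/6 = 66/6 = 11

Forward pass:
ES_Frontend dev = 0; EF_Frontend dev = 13
ES_Database migration = 0; EF_Database migration = 11
ES_Unit tests = max(EF_Frontend dev=13, EF_Database migration=11) = 13; EF_Unit tests = 13+9 = 22
ES_Integration tests = max(EF_Database migration=11, EF_Unit tests=22) = 22; EF_Integration tests = 22+10 = 32
ES_Code review = 11; EF_Code review = 11+5 = 16
ES_Security audit = max(EF_Frontend dev=13, EF_Database migration=11) = 13; EF_Security audit = 13+13 = 26
ES_Staging deploy = max(EF_Frontend dev=13, EF_Database migration=11) = 13; EF_Staging deploy = 13+5 = 18
ES_Load testing = max(EF_Integration tests=32, EF_Code review=16, EF_Security audit=26, EF_Staging deploy=18) = 32; EF_Load testing = 32+11 = 43
Expected project duration μ = 43 days. Critical path: Frontend dev → Unit tests → Integration tests → Load testing.

Backward pass:
LF_Load testing = 43; LS_Load testing = 43−11 = 32
LF_Staging deploy = LS_Load testing = 32; LS_Staging deploy = 32−5 = 27
LF_Security audit = LS_Load testing = 32; LS_Security audit = 32−13 = 19
LF_Code review = LS_Load testing = 32; LS_Code review = 32−5 = 27
LF_Integration tests = LS_Load testing = 32; LS_Integration tests = 32−10 = 22
LF_Unit tests = LS_Integration tests = 22; LS_Unit tests = 22−9 = 13
LF_Database migration = min(LS_Unit tests=13, LS_Integration tests=22, LS_Code review=27, LS_Security audit=19, LS_Staging deploy=27) = 13; LS_Database migration = 13−11 = 2
LF_Frontend dev = min(LS_Unit tests=13, LS_Security audit=19, LS_Staging deploy=27) = 13; LS_Frontend dev = 13−13 = 0
Slack_Staging deploy = LS_Staging deploy − ES_Staging deploy = 27 − 13 = 14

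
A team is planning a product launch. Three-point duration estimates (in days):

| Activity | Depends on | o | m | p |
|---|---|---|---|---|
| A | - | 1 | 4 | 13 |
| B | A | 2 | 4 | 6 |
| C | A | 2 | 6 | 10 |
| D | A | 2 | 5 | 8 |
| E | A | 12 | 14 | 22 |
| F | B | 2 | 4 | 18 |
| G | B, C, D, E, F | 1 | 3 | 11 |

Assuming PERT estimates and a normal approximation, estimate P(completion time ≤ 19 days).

te_A = (1 + 4·4 + 13)/6 = 30/6 = 5; σ²_A = ((13−1)/6)² = 4.000
te_B = (2 + 4·4 + 6)/6 = 24/6 = 4; σ²_B = ((6−2)/6)² = 0.444
te_C = (2 + 4·6 + 10)/6 = 36/6 = 6; σ²_C = ((10−2)/6)² = 1.778
te_D = (2 + 4·5 + 8)/6 = 30/6 = 5; σ²_D = ((8−2)/6)² = 1.000
te_E = (12 + 4·14 + 22)/6 = 90/6 = 15; σ²_E = ((22−12)/6)² = 2.778
te_F = (2 + 4·4 + 18)/6 = 36/6 = 6; σ²_F = ((18−2)/6)² = 7.111
te_G = (1 + 4·3 + 11)/6 = 24/6 = 4; σ²_G = ((11−1)/6)² = 2.778

Forward pass:
ES_A = 0; EF_A = 5
ES_B = 5; EF_B = 5+4 = 9
ES_C = 5; EF_C = 5+6 = 11
ES_D = 5; EF_D = 5+5 = 10
ES_E = 5; EF_E = 5+15 = 20
ES_F = 9; EF_F = 9+6 = 15
ES_G = max(EF_B=9, EF_C=11, EF_D=10, EF_E=20, EF_F=15) = 20; EF_G = 20+4 = 24
Expected project duration μ = 24 days. Critical path: A → E → G.

Variance along critical path = 4.000 + 2.778 + 2.778 = 9.556; σ = √9.556 = 3.091 days.
Z = (19 − 24) / 3.091 = -1.617
P(T ≤ 19) = Φ(-1.617) ≈ 0.053

0.053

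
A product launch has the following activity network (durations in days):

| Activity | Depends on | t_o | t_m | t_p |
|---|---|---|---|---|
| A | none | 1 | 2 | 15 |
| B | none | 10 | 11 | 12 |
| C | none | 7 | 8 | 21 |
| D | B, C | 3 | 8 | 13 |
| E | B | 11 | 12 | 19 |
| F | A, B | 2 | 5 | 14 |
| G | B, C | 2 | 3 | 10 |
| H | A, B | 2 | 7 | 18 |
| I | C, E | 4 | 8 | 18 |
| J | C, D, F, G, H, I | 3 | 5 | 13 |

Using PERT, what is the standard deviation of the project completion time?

3.18 days

te_A = (1 + 4·2 + 15)/6 = 24/6 = 4; σ²_A = ((15−1)/6)² = 5.444
te_B = (10 + 4·11 + 12)/6 = 66/6 = 11; σ²_B = ((12−10)/6)² = 0.111
te_C = (7 + 4·8 + 21)/6 = 60/6 = 10; σ²_C = ((21−7)/6)² = 5.444
te_D = (3 + 4·8 + 13)/6 = 48/6 = 8; σ²_D = ((13−3)/6)² = 2.778
te_E = (11 + 4·12 + 19)/6 = 78/6 = 13; σ²_E = ((19−11)/6)² = 1.778
te_F = (2 + 4·5 + 14)/6 = 36/6 = 6; σ²_F = ((14−2)/6)² = 4.000
te_G = (2 + 4·3 + 10)/6 = 24/6 = 4; σ²_G = ((10−2)/6)² = 1.778
te_H = (2 + 4·7 + 18)/6 = 48/6 = 8; σ²_H = ((18−2)/6)² = 7.111
te_I = (4 + 4·8 + 18)/6 = 54/6 = 9; σ²_I = ((18−4)/6)² = 5.444
te_J = (3 + 4·5 + 13)/6 = 36/6 = 6; σ²_J = ((13−3)/6)² = 2.778

Forward pass:
ES_A = 0; EF_A = 4
ES_B = 0; EF_B = 11
ES_C = 0; EF_C = 10
ES_D = max(EF_B=11, EF_C=10) = 11; EF_D = 11+8 = 19
ES_E = 11; EF_E = 11+13 = 24
ES_F = max(EF_A=4, EF_B=11) = 11; EF_F = 11+6 = 17
ES_G = max(EF_B=11, EF_C=10) = 11; EF_G = 11+4 = 15
ES_H = max(EF_A=4, EF_B=11) = 11; EF_H = 11+8 = 19
ES_I = max(EF_C=10, EF_E=24) = 24; EF_I = 24+9 = 33
ES_J = max(EF_C=10, EF_D=19, EF_F=17, EF_G=15, EF_H=19, EF_I=33) = 33; EF_J = 33+6 = 39
Expected project duration μ = 39 days. Critical path: B → E → I → J.

Variance along critical path = 0.111 + 1.778 + 5.444 + 2.778 = 10.111
σ = √10.111 = 3.180 days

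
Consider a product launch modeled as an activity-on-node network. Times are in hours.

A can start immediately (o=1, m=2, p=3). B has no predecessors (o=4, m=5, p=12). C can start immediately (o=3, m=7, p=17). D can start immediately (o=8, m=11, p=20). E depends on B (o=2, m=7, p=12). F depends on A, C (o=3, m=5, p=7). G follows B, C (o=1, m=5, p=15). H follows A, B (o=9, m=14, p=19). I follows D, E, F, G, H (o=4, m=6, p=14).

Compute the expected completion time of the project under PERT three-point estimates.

te_A = (1 + 4·2 + 3)/6 = 12/6 = 2
te_B = (4 + 4·5 + 12)/6 = 36/6 = 6
te_C = (3 + 4·7 + 17)/6 = 48/6 = 8
te_D = (8 + 4·11 + 20)/6 = 72/6 = 12
te_E = (2 + 4·7 + 12)/6 = 42/6 = 7
te_F = (3 + 4·5 + 7)/6 = 30/6 = 5
te_G = (1 + 4·5 + 15)/6 = 36/6 = 6
te_H = (9 + 4·14 + 19)/6 = 84/6 = 14
te_I = (4 + 4·6 + 14)/6 = 42/6 = 7

Forward pass:
ES_A = 0; EF_A = 2
ES_B = 0; EF_B = 6
ES_C = 0; EF_C = 8
ES_D = 0; EF_D = 12
ES_E = 6; EF_E = 6+7 = 13
ES_F = max(EF_A=2, EF_C=8) = 8; EF_F = 8+5 = 13
ES_G = max(EF_B=6, EF_C=8) = 8; EF_G = 8+6 = 14
ES_H = max(EF_A=2, EF_B=6) = 6; EF_H = 6+14 = 20
ES_I = max(EF_D=12, EF_E=13, EF_F=13, EF_G=14, EF_H=20) = 20; EF_I = 20+7 = 27
Expected project duration μ = 27 hours. Critical path: B → H → I.

27 hours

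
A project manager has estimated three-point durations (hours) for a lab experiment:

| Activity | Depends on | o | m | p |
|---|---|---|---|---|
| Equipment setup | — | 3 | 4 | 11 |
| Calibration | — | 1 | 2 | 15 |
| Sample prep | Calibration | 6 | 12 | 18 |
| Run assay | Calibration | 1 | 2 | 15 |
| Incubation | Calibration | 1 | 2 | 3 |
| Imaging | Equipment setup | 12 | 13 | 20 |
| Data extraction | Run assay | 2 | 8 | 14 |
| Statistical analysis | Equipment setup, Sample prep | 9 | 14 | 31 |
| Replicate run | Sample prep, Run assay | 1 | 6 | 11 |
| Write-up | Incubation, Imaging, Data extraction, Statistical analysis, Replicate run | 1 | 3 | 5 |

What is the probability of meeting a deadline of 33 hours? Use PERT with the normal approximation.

te_Equipment setup = (3 + 4·4 + 11)/6 = 30/6 = 5; σ²_Equipment setup = ((11−3)/6)² = 1.778
te_Calibration = (1 + 4·2 + 15)/6 = 24/6 = 4; σ²_Calibration = ((15−1)/6)² = 5.444
te_Sample prep = (6 + 4·12 + 18)/6 = 72/6 = 12; σ²_Sample prep = ((18−6)/6)² = 4.000
te_Run assay = (1 + 4·2 + 15)/6 = 24/6 = 4; σ²_Run assay = ((15−1)/6)² = 5.444
te_Incubation = (1 + 4·2 + 3)/6 = 12/6 = 2; σ²_Incubation = ((3−1)/6)² = 0.111
te_Imaging = (12 + 4·13 + 20)/6 = 84/6 = 14; σ²_Imaging = ((20−12)/6)² = 1.778
te_Data extraction = (2 + 4·8 + 14)/6 = 48/6 = 8; σ²_Data extraction = ((14−2)/6)² = 4.000
te_Statistical analysis = (9 + 4·14 + 31)/6 = 96/6 = 16; σ²_Statistical analysis = ((31−9)/6)² = 13.444
te_Replicate run = (1 + 4·6 + 11)/6 = 36/6 = 6; σ²_Replicate run = ((11−1)/6)² = 2.778
te_Write-up = (1 + 4·3 + 5)/6 = 18/6 = 3; σ²_Write-up = ((5−1)/6)² = 0.444

Forward pass:
ES_Equipment setup = 0; EF_Equipment setup = 5
ES_Calibration = 0; EF_Calibration = 4
ES_Sample prep = 4; EF_Sample prep = 4+12 = 16
ES_Run assay = 4; EF_Run assay = 4+4 = 8
ES_Incubation = 4; EF_Incubation = 4+2 = 6
ES_Imaging = 5; EF_Imaging = 5+14 = 19
ES_Data extraction = 8; EF_Data extraction = 8+8 = 16
ES_Statistical analysis = max(EF_Equipment setup=5, EF_Sample prep=16) = 16; EF_Statistical analysis = 16+16 = 32
ES_Replicate run = max(EF_Sample prep=16, EF_Run assay=8) = 16; EF_Replicate run = 16+6 = 22
ES_Write-up = max(EF_Incubation=6, EF_Imaging=19, EF_Data extraction=16, EF_Statistical analysis=32, EF_Replicate run=22) = 32; EF_Write-up = 32+3 = 35
Expected project duration μ = 35 hours. Critical path: Calibration → Sample prep → Statistical analysis → Write-up.

Variance along critical path = 5.444 + 4.000 + 13.444 + 0.444 = 23.333; σ = √23.333 = 4.830 hours.
Z = (33 − 35) / 4.830 = -0.414
P(T ≤ 33) = Φ(-0.414) ≈ 0.339

0.339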